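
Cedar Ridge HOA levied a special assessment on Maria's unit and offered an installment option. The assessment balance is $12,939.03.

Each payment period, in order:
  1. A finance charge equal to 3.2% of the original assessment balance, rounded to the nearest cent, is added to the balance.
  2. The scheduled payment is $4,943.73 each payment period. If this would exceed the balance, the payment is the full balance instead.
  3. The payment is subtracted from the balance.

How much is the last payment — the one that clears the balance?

$4,293.72

# | Opening | Interest | Payment | End bal
1 | $12,939.03 | $414.05 | $4,943.73 | $8,409.35
2 | $8,409.35 | $414.05 | $4,943.73 | $3,879.67
3 | $3,879.67 | $414.05 | $4,293.72 | $0.00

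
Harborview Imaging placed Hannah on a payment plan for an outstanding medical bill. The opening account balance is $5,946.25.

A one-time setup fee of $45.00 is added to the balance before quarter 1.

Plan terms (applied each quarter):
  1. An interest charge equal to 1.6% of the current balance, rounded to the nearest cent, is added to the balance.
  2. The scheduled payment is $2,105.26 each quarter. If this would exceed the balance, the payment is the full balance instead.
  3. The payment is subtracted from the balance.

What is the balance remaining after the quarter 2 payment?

$1,940.30

Quarter 1: opening $5,991.25; interest $95.86 → $6,087.11; payment $2,105.26; balance $3,981.85
Quarter 2: opening $3,981.85; interest $63.71 → $4,045.56; payment $2,105.26; balance $1,940.30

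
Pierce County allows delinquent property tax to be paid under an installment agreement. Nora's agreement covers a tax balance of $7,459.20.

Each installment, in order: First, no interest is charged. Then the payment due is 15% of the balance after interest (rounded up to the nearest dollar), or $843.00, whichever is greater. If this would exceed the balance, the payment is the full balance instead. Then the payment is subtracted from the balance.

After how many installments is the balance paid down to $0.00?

9

Installment 1: $7,459.20 − $1,119.00 → $6,340.20
Installment 2: $6,340.20 − $952.00 → $5,388.20
Installment 3: $5,388.20 − $843.00 → $4,545.20
Installment 4: $4,545.20 − $843.00 → $3,702.20
Installment 5: $3,702.20 − $843.00 → $2,859.20
Installment 6: $2,859.20 − $843.00 → $2,016.20
Installment 7: $2,016.20 − $843.00 → $1,173.20
Installment 8: $1,173.20 − $843.00 → $330.20
Installment 9: $330.20 − $330.20 → $0.00
Balance reaches $0.00 in installment 9.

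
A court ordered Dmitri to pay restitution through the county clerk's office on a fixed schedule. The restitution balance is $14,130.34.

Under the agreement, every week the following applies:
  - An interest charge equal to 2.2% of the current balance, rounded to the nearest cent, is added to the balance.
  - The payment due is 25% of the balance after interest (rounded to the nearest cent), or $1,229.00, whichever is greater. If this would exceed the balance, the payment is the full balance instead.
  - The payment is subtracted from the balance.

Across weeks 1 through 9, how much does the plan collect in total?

$15,284.83

Week 1: $14,130.34 +$310.87 interest = $14,441.21; pay $3,610.30 → $10,830.91
Week 2: $10,830.91 +$238.28 interest = $11,069.19; pay $2,767.30 → $8,301.89
Week 3: $8,301.89 +$182.64 interest = $8,484.53; pay $2,121.13 → $6,363.40
Week 4: $6,363.40 +$139.99 interest = $6,503.39; pay $1,625.85 → $4,877.54
Week 5: $4,877.54 +$107.31 interest = $4,984.85; pay $1,246.21 → $3,738.64
Week 6: $3,738.64 +$82.25 interest = $3,820.89; pay $1,229.00 → $2,591.89
Week 7: $2,591.89 +$57.02 interest = $2,648.91; pay $1,229.00 → $1,419.91
Week 8: $1,419.91 +$31.24 interest = $1,451.15; pay $1,229.00 → $222.15
Week 9: $222.15 +$4.89 interest = $227.04; pay $227.04 → $0.00
Total paid: $15,284.83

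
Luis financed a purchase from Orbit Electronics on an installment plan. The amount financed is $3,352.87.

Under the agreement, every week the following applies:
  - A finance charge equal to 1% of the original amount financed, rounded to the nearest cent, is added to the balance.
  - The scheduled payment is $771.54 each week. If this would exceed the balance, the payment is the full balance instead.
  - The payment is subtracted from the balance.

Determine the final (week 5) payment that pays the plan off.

$434.36

# | Opening | Interest | Payment | End bal
1 | $3,352.87 | $33.53 | $771.54 | $2,614.86
2 | $2,614.86 | $33.53 | $771.54 | $1,876.85
3 | $1,876.85 | $33.53 | $771.54 | $1,138.84
4 | $1,138.84 | $33.53 | $771.54 | $400.83
5 | $400.83 | $33.53 | $434.36 | $0.00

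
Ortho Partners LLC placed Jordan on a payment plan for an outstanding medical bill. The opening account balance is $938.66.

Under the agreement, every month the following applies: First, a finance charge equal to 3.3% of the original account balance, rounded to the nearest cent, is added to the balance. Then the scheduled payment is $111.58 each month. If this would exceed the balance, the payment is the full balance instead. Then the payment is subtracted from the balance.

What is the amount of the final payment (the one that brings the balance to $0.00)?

Month 1: $938.66 +$30.98 interest = $969.64; pay $111.58 → $858.06
Month 2: $858.06 +$30.98 interest = $889.04; pay $111.58 → $777.46
Month 3: $777.46 +$30.98 interest = $808.44; pay $111.58 → $696.86
Month 4: $696.86 +$30.98 interest = $727.84; pay $111.58 → $616.26
Month 5: $616.26 +$30.98 interest = $647.24; pay $111.58 → $535.66
Month 6: $535.66 +$30.98 interest = $566.64; pay $111.58 → $455.06
Month 7: $455.06 +$30.98 interest = $486.04; pay $111.58 → $374.46
Month 8: $374.46 +$30.98 interest = $405.44; pay $111.58 → $293.86
Month 9: $293.86 +$30.98 interest = $324.84; pay $111.58 → $213.26
Month 10: $213.26 +$30.98 interest = $244.24; pay $111.58 → $132.66
Month 11: $132.66 +$30.98 interest = $163.64; pay $111.58 → $52.06
Month 12: $52.06 +$30.98 interest = $83.04; pay $83.04 → $0.00

$83.04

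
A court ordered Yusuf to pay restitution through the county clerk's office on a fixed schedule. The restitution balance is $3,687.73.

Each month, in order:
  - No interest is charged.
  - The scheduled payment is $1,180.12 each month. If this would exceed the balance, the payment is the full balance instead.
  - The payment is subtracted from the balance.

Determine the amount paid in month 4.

$147.37

# | Opening | Payment | End bal
1 | $3,687.73 | $1,180.12 | $2,507.61
2 | $2,507.61 | $1,180.12 | $1,327.49
3 | $1,327.49 | $1,180.12 | $147.37
4 | $147.37 | $147.37 | $0.00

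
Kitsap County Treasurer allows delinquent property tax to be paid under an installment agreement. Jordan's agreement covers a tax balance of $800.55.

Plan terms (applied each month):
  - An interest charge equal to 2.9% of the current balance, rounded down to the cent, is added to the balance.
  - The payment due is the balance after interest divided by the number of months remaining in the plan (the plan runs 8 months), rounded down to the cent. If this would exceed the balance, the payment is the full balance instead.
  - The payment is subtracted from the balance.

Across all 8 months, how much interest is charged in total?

$111.81

Month 1: opening $800.55; interest $23.21 → $823.76; payment $102.97; balance $720.79
Month 2: opening $720.79; interest $20.90 → $741.69; payment $105.95; balance $635.74
Month 3: opening $635.74; interest $18.43 → $654.17; payment $109.02; balance $545.15
Month 4: opening $545.15; interest $15.80 → $560.95; payment $112.19; balance $448.76
Month 5: opening $448.76; interest $13.01 → $461.77; payment $115.44; balance $346.33
Month 6: opening $346.33; interest $10.04 → $356.37; payment $118.79; balance $237.58
Month 7: opening $237.58; interest $6.88 → $244.46; payment $122.23; balance $122.23
Month 8: opening $122.23; interest $3.54 → $125.77; payment $125.77; balance $0.00
Total interest: $23.21 + $20.90 + $18.43 + $15.80 + $13.01 + $10.04 + $6.88 + $3.54 = $111.81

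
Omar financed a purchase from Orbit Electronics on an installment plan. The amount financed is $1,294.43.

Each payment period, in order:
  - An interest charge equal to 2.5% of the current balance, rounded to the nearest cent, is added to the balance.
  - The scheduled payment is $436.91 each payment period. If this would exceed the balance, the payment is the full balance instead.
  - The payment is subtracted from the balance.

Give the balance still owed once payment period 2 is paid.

$475.22

Payment period 1: opening $1,294.43; interest $32.36 → $1,326.79; payment $436.91; balance $889.88
Payment period 2: opening $889.88; interest $22.25 → $912.13; payment $436.91; balance $475.22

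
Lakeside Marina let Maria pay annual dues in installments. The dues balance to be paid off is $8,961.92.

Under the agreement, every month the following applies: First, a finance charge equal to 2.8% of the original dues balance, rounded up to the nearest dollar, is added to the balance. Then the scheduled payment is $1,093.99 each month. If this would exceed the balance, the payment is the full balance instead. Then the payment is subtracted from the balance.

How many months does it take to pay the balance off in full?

Month 1: opening $8,961.92; interest $251.00 → $9,212.92; payment $1,093.99; balance $8,118.93
Month 2: opening $8,118.93; interest $251.00 → $8,369.93; payment $1,093.99; balance $7,275.94
Month 3: opening $7,275.94; interest $251.00 → $7,526.94; payment $1,093.99; balance $6,432.95
Month 4: opening $6,432.95; interest $251.00 → $6,683.95; payment $1,093.99; balance $5,589.96
Month 5: opening $5,589.96; interest $251.00 → $5,840.96; payment $1,093.99; balance $4,746.97
Month 6: opening $4,746.97; interest $251.00 → $4,997.97; payment $1,093.99; balance $3,903.98
Month 7: opening $3,903.98; interest $251.00 → $4,154.98; payment $1,093.99; balance $3,060.99
Month 8: opening $3,060.99; interest $251.00 → $3,311.99; payment $1,093.99; balance $2,218.00
Month 9: opening $2,218.00; interest $251.00 → $2,469.00; payment $1,093.99; balance $1,375.01
Month 10: opening $1,375.01; interest $251.00 → $1,626.01; payment $1,093.99; balance $532.02
Month 11: opening $532.02; interest $251.00 → $783.02; payment $783.02; balance $0.00
Balance reaches $0.00 in month 11.

11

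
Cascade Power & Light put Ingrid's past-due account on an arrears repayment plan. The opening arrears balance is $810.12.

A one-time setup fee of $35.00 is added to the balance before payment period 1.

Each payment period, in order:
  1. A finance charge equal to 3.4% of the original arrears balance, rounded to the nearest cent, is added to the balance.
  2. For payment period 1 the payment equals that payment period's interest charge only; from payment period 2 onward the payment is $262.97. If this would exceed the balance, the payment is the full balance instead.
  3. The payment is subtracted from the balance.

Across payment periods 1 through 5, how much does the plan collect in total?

Payment period 1: opening $845.12; interest $27.54 → $872.66; payment $27.54; balance $845.12
Payment period 2: opening $845.12; interest $27.54 → $872.66; payment $262.97; balance $609.69
Payment period 3: opening $609.69; interest $27.54 → $637.23; payment $262.97; balance $374.26
Payment period 4: opening $374.26; interest $27.54 → $401.80; payment $262.97; balance $138.83
Payment period 5: opening $138.83; interest $27.54 → $166.37; payment $166.37; balance $0.00
Total paid: $982.82

$982.82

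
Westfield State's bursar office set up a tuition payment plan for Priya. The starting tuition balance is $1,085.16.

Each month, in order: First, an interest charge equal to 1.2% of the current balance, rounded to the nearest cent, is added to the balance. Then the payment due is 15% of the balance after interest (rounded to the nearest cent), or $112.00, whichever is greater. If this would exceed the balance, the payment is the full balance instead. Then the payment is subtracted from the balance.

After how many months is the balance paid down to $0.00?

10

Month 1: $1,085.16 +$13.02 interest = $1,098.18; pay $164.73 → $933.45
Month 2: $933.45 +$11.20 interest = $944.65; pay $141.70 → $802.95
Month 3: $802.95 +$9.64 interest = $812.59; pay $121.89 → $690.70
Month 4: $690.70 +$8.29 interest = $698.99; pay $112.00 → $586.99
Month 5: $586.99 +$7.04 interest = $594.03; pay $112.00 → $482.03
Month 6: $482.03 +$5.78 interest = $487.81; pay $112.00 → $375.81
Month 7: $375.81 +$4.51 interest = $380.32; pay $112.00 → $268.32
Month 8: $268.32 +$3.22 interest = $271.54; pay $112.00 → $159.54
Month 9: $159.54 +$1.91 interest = $161.45; pay $112.00 → $49.45
Month 10: $49.45 +$0.59 interest = $50.04; pay $50.04 → $0.00
Balance reaches $0.00 in month 10.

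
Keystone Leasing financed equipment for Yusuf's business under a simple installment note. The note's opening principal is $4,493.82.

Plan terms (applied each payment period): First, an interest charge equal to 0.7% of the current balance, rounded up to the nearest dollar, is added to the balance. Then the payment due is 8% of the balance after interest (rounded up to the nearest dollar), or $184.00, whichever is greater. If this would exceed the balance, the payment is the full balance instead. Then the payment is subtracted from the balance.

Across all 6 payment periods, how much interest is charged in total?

Payment period 1: $4,493.82 +$32.00 interest = $4,525.82; pay $363.00 → $4,162.82
Payment period 2: $4,162.82 +$30.00 interest = $4,192.82; pay $336.00 → $3,856.82
Payment period 3: $3,856.82 +$27.00 interest = $3,883.82; pay $311.00 → $3,572.82
Payment period 4: $3,572.82 +$26.00 interest = $3,598.82; pay $288.00 → $3,310.82
Payment period 5: $3,310.82 +$24.00 interest = $3,334.82; pay $267.00 → $3,067.82
Payment period 6: $3,067.82 +$22.00 interest = $3,089.82; pay $248.00 → $2,841.82
Total interest: $32.00 + $30.00 + $27.00 + $26.00 + $24.00 + $22.00 = $161.00

$161.00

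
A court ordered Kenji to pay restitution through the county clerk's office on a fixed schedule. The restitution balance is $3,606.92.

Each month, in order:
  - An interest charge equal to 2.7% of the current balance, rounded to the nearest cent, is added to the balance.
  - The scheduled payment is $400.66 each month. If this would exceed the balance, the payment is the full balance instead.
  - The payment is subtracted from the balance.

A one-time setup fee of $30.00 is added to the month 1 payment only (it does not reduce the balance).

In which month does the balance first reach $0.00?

Month 1: $3,606.92 +$97.39 interest = $3,704.31; pay $400.66 (+ $30.00 fee) → $3,303.65
Month 2: $3,303.65 +$89.20 interest = $3,392.85; pay $400.66 → $2,992.19
Month 3: $2,992.19 +$80.79 interest = $3,072.98; pay $400.66 → $2,672.32
Month 4: $2,672.32 +$72.15 interest = $2,744.47; pay $400.66 → $2,343.81
Month 5: $2,343.81 +$63.28 interest = $2,407.09; pay $400.66 → $2,006.43
Month 6: $2,006.43 +$54.17 interest = $2,060.60; pay $400.66 → $1,659.94
Month 7: $1,659.94 +$44.82 interest = $1,704.76; pay $400.66 → $1,304.10
Month 8: $1,304.10 +$35.21 interest = $1,339.31; pay $400.66 → $938.65
Month 9: $938.65 +$25.34 interest = $963.99; pay $400.66 → $563.33
Month 10: $563.33 +$15.21 interest = $578.54; pay $400.66 → $177.88
Month 11: $177.88 +$4.80 interest = $182.68; pay $182.68 → $0.00
Balance reaches $0.00 in month 11.

11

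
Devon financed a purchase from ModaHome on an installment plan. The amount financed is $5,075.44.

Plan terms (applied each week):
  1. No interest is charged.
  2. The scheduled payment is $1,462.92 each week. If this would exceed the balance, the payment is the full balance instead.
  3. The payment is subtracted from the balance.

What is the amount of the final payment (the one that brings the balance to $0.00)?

# | Opening | Payment | End bal
1 | $5,075.44 | $1,462.92 | $3,612.52
2 | $3,612.52 | $1,462.92 | $2,149.60
3 | $2,149.60 | $1,462.92 | $686.68
4 | $686.68 | $686.68 | $0.00

$686.68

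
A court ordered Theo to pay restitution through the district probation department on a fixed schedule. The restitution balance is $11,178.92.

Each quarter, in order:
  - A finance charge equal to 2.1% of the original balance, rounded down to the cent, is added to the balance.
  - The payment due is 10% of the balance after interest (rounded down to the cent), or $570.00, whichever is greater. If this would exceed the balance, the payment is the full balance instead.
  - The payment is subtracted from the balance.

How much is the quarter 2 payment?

$1,050.70

Quarter 1: opening $11,178.92; interest $234.75 → $11,413.67; payment $1,141.36; balance $10,272.31
Quarter 2: opening $10,272.31; interest $234.75 → $10,507.06; payment $1,050.70; balance $9,456.36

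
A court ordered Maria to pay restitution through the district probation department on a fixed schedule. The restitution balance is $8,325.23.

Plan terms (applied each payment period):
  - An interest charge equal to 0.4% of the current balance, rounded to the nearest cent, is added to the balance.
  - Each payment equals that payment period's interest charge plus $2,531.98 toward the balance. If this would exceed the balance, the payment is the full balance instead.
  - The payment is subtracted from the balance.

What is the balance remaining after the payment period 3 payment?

$729.29

Payment period 1: $8,325.23 +$33.30 interest = $8,358.53; pay $2,565.28 → $5,793.25
Payment period 2: $5,793.25 +$23.17 interest = $5,816.42; pay $2,555.15 → $3,261.27
Payment period 3: $3,261.27 +$13.05 interest = $3,274.32; pay $2,545.03 → $729.29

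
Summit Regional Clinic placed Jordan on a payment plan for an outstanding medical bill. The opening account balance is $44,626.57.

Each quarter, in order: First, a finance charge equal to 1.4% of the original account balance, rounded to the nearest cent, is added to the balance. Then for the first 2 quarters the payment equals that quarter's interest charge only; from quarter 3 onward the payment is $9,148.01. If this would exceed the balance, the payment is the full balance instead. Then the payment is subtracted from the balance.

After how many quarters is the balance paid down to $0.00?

# | Opening | Interest | Payment | End bal
1 | $44,626.57 | $624.77 | $624.77 | $44,626.57
2 | $44,626.57 | $624.77 | $624.77 | $44,626.57
3 | $44,626.57 | $624.77 | $9,148.01 | $36,103.33
4 | $36,103.33 | $624.77 | $9,148.01 | $27,580.09
5 | $27,580.09 | $624.77 | $9,148.01 | $19,056.85
6 | $19,056.85 | $624.77 | $9,148.01 | $10,533.61
7 | $10,533.61 | $624.77 | $9,148.01 | $2,010.37
8 | $2,010.37 | $624.77 | $2,635.14 | $0.00
Balance reaches $0.00 in quarter 8.

8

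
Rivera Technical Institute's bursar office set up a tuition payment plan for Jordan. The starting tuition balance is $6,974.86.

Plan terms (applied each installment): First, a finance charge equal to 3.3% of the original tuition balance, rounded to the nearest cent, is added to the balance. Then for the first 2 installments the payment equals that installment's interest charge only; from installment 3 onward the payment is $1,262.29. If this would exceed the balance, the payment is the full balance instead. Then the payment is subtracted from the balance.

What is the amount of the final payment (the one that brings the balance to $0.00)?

$1,012.31

# | Opening | Interest | Payment | End bal
1 | $6,974.86 | $230.17 | $230.17 | $6,974.86
2 | $6,974.86 | $230.17 | $230.17 | $6,974.86
3 | $6,974.86 | $230.17 | $1,262.29 | $5,942.74
4 | $5,942.74 | $230.17 | $1,262.29 | $4,910.62
5 | $4,910.62 | $230.17 | $1,262.29 | $3,878.50
6 | $3,878.50 | $230.17 | $1,262.29 | $2,846.38
7 | $2,846.38 | $230.17 | $1,262.29 | $1,814.26
8 | $1,814.26 | $230.17 | $1,262.29 | $782.14
9 | $782.14 | $230.17 | $1,012.31 | $0.00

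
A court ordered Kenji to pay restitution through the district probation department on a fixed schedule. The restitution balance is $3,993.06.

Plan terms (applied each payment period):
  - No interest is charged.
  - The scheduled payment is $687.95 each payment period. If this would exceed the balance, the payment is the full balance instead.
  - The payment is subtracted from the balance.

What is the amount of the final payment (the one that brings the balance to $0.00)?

$553.31

# | Opening | Payment | End bal
1 | $3,993.06 | $687.95 | $3,305.11
2 | $3,305.11 | $687.95 | $2,617.16
3 | $2,617.16 | $687.95 | $1,929.21
4 | $1,929.21 | $687.95 | $1,241.26
5 | $1,241.26 | $687.95 | $553.31
6 | $553.31 | $553.31 | $0.00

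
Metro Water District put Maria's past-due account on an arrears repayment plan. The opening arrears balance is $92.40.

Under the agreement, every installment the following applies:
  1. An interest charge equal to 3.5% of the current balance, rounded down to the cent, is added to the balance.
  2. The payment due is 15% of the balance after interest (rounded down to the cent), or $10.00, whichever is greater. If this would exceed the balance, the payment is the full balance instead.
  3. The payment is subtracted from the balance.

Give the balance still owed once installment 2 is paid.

Installment 1: opening $92.40; interest $3.23 → $95.63; payment $14.34; balance $81.29
Installment 2: opening $81.29; interest $2.84 → $84.13; payment $12.61; balance $71.52

$71.52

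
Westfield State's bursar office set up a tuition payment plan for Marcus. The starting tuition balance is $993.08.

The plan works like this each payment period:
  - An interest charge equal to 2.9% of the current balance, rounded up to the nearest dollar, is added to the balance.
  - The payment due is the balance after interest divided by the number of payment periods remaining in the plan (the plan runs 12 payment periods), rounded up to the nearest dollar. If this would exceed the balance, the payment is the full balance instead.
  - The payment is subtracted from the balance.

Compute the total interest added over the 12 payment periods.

$216.00

Payment period 1: opening $993.08; interest $29.00 → $1,022.08; payment $86.00; balance $936.08
Payment period 2: opening $936.08; interest $28.00 → $964.08; payment $88.00; balance $876.08
Payment period 3: opening $876.08; interest $26.00 → $902.08; payment $91.00; balance $811.08
Payment period 4: opening $811.08; interest $24.00 → $835.08; payment $93.00; balance $742.08
Payment period 5: opening $742.08; interest $22.00 → $764.08; payment $96.00; balance $668.08
Payment period 6: opening $668.08; interest $20.00 → $688.08; payment $99.00; balance $589.08
Payment period 7: opening $589.08; interest $18.00 → $607.08; payment $102.00; balance $505.08
Payment period 8: opening $505.08; interest $15.00 → $520.08; payment $105.00; balance $415.08
Payment period 9: opening $415.08; interest $13.00 → $428.08; payment $108.00; balance $320.08
Payment period 10: opening $320.08; interest $10.00 → $330.08; payment $111.00; balance $219.08
Payment period 11: opening $219.08; interest $7.00 → $226.08; payment $114.00; balance $112.08
Payment period 12: opening $112.08; interest $4.00 → $116.08; payment $116.08; balance $0.00
Total interest: $29.00 + $28.00 + $26.00 + $24.00 + $22.00 + $20.00 + $18.00 + $15.00 + $13.00 + $10.00 + $7.00 + $4.00 = $216.00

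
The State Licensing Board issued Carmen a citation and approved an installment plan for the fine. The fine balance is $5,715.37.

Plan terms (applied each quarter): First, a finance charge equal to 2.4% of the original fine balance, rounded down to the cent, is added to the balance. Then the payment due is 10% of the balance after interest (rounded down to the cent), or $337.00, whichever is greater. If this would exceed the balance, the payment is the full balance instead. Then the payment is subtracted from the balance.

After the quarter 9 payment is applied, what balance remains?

$2,963.52

Quarter 1: $5,715.37 +$137.16 interest = $5,852.53; pay $585.25 → $5,267.28
Quarter 2: $5,267.28 +$137.16 interest = $5,404.44; pay $540.44 → $4,864.00
Quarter 3: $4,864.00 +$137.16 interest = $5,001.16; pay $500.11 → $4,501.05
Quarter 4: $4,501.05 +$137.16 interest = $4,638.21; pay $463.82 → $4,174.39
Quarter 5: $4,174.39 +$137.16 interest = $4,311.55; pay $431.15 → $3,880.40
Quarter 6: $3,880.40 +$137.16 interest = $4,017.56; pay $401.75 → $3,615.81
Quarter 7: $3,615.81 +$137.16 interest = $3,752.97; pay $375.29 → $3,377.68
Quarter 8: $3,377.68 +$137.16 interest = $3,514.84; pay $351.48 → $3,163.36
Quarter 9: $3,163.36 +$137.16 interest = $3,300.52; pay $337.00 → $2,963.52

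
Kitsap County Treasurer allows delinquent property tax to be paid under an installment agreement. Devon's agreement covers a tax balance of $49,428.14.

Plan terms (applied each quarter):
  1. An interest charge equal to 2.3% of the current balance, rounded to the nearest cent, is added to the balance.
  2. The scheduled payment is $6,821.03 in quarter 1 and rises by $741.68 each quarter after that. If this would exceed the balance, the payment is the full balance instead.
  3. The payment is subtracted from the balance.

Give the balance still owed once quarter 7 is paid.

Quarter 1: opening $49,428.14; interest $1,136.85 → $50,564.99; payment $6,821.03; balance $43,743.96
Quarter 2: opening $43,743.96; interest $1,006.11 → $44,750.07; payment $7,562.71; balance $37,187.36
Quarter 3: opening $37,187.36; interest $855.31 → $38,042.67; payment $8,304.39; balance $29,738.28
Quarter 4: opening $29,738.28; interest $683.98 → $30,422.26; payment $9,046.07; balance $21,376.19
Quarter 5: opening $21,376.19; interest $491.65 → $21,867.84; payment $9,787.75; balance $12,080.09
Quarter 6: opening $12,080.09; interest $277.84 → $12,357.93; payment $10,529.43; balance $1,828.50
Quarter 7: opening $1,828.50; interest $42.06 → $1,870.56; payment $1,870.56; balance $0.00

$0.00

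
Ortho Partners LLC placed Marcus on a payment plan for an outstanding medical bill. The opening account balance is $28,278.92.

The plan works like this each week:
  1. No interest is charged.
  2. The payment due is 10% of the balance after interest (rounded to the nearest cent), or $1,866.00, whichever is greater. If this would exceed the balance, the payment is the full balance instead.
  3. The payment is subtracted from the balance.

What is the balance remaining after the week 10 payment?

Week 1: $28,278.92 − $2,827.89 → $25,451.03
Week 2: $25,451.03 − $2,545.10 → $22,905.93
Week 3: $22,905.93 − $2,290.59 → $20,615.34
Week 4: $20,615.34 − $2,061.53 → $18,553.81
Week 5: $18,553.81 − $1,866.00 → $16,687.81
Week 6: $16,687.81 − $1,866.00 → $14,821.81
Week 7: $14,821.81 − $1,866.00 → $12,955.81
Week 8: $12,955.81 − $1,866.00 → $11,089.81
Week 9: $11,089.81 − $1,866.00 → $9,223.81
Week 10: $9,223.81 − $1,866.00 → $7,357.81

$7,357.81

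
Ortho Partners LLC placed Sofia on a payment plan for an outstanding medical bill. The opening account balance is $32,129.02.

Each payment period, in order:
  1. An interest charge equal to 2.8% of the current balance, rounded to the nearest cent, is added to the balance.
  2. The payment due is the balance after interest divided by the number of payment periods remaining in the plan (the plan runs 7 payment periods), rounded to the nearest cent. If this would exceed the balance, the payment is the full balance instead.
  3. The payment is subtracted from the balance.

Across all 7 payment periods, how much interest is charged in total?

Payment period 1: $32,129.02 +$899.61 interest = $33,028.63; pay $4,718.38 → $28,310.25
Payment period 2: $28,310.25 +$792.69 interest = $29,102.94; pay $4,850.49 → $24,252.45
Payment period 3: $24,252.45 +$679.07 interest = $24,931.52; pay $4,986.30 → $19,945.22
Payment period 4: $19,945.22 +$558.47 interest = $20,503.69; pay $5,125.92 → $15,377.77
Payment period 5: $15,377.77 +$430.58 interest = $15,808.35; pay $5,269.45 → $10,538.90
Payment period 6: $10,538.90 +$295.09 interest = $10,833.99; pay $5,417.00 → $5,416.99
Payment period 7: $5,416.99 +$151.68 interest = $5,568.67; pay $5,568.67 → $0.00
Total interest: $899.61 + $792.69 + $679.07 + $558.47 + $430.58 + $295.09 + $151.68 = $3,807.19

$3,807.19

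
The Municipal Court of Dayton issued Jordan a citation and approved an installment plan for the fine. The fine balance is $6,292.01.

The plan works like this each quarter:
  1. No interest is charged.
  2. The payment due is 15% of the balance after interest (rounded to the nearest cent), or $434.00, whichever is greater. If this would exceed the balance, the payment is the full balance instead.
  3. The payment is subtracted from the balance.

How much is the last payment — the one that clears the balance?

$187.80

Quarter 1: $6,292.01 − $943.80 → $5,348.21
Quarter 2: $5,348.21 − $802.23 → $4,545.98
Quarter 3: $4,545.98 − $681.90 → $3,864.08
Quarter 4: $3,864.08 − $579.61 → $3,284.47
Quarter 5: $3,284.47 − $492.67 → $2,791.80
Quarter 6: $2,791.80 − $434.00 → $2,357.80
Quarter 7: $2,357.80 − $434.00 → $1,923.80
Quarter 8: $1,923.80 − $434.00 → $1,489.80
Quarter 9: $1,489.80 − $434.00 → $1,055.80
Quarter 10: $1,055.80 − $434.00 → $621.80
Quarter 11: $621.80 − $434.00 → $187.80
Quarter 12: $187.80 − $187.80 → $0.00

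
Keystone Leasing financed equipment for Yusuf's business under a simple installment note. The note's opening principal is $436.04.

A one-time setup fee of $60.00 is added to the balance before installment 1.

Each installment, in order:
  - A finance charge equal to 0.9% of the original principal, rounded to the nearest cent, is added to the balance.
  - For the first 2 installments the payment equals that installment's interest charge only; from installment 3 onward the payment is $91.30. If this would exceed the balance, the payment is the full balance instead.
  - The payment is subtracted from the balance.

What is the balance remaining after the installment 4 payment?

Installment 1: $496.04 +$3.92 interest = $499.96; pay $3.92 → $496.04
Installment 2: $496.04 +$3.92 interest = $499.96; pay $3.92 → $496.04
Installment 3: $496.04 +$3.92 interest = $499.96; pay $91.30 → $408.66
Installment 4: $408.66 +$3.92 interest = $412.58; pay $91.30 → $321.28

$321.28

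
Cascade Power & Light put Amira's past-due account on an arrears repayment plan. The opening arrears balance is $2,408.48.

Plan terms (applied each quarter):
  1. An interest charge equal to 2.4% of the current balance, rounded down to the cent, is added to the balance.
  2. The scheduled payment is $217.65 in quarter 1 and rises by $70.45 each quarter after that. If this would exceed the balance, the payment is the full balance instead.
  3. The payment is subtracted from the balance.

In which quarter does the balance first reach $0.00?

Quarter 1: $2,408.48 +$57.80 interest = $2,466.28; pay $217.65 → $2,248.63
Quarter 2: $2,248.63 +$53.96 interest = $2,302.59; pay $288.10 → $2,014.49
Quarter 3: $2,014.49 +$48.34 interest = $2,062.83; pay $358.55 → $1,704.28
Quarter 4: $1,704.28 +$40.90 interest = $1,745.18; pay $429.00 → $1,316.18
Quarter 5: $1,316.18 +$31.58 interest = $1,347.76; pay $499.45 → $848.31
Quarter 6: $848.31 +$20.35 interest = $868.66; pay $569.90 → $298.76
Quarter 7: $298.76 +$7.17 interest = $305.93; pay $305.93 → $0.00
Balance reaches $0.00 in quarter 7.

7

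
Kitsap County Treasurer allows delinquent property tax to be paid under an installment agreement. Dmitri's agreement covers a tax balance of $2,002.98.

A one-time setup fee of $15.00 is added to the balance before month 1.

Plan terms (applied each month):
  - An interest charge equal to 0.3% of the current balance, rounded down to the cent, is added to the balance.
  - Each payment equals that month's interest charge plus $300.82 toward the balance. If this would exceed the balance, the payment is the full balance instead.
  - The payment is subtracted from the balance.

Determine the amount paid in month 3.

Month 1: opening $2,017.98; interest $6.05 → $2,024.03; payment $306.87; balance $1,717.16
Month 2: opening $1,717.16; interest $5.15 → $1,722.31; payment $305.97; balance $1,416.34
Month 3: opening $1,416.34; interest $4.24 → $1,420.58; payment $305.06; balance $1,115.52

$305.06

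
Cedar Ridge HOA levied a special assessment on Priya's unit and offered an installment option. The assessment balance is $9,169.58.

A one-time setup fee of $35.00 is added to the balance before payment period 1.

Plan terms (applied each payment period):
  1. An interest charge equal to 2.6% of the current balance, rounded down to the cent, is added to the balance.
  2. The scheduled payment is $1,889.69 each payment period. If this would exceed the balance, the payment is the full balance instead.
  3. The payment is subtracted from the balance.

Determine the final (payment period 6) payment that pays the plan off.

$525.60

Payment period 1: opening $9,204.58; interest $239.31 → $9,443.89; payment $1,889.69; balance $7,554.20
Payment period 2: opening $7,554.20; interest $196.40 → $7,750.60; payment $1,889.69; balance $5,860.91
Payment period 3: opening $5,860.91; interest $152.38 → $6,013.29; payment $1,889.69; balance $4,123.60
Payment period 4: opening $4,123.60; interest $107.21 → $4,230.81; payment $1,889.69; balance $2,341.12
Payment period 5: opening $2,341.12; interest $60.86 → $2,401.98; payment $1,889.69; balance $512.29
Payment period 6: opening $512.29; interest $13.31 → $525.60; payment $525.60; balance $0.00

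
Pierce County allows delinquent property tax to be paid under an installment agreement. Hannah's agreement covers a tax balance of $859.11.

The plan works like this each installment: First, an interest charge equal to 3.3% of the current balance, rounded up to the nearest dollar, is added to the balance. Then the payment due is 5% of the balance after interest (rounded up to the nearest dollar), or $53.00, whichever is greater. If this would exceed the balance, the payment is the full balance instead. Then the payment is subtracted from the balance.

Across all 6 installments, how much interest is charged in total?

$160.00

# | Opening | Interest | Payment | End bal
1 | $859.11 | $29.00 | $53.00 | $835.11
2 | $835.11 | $28.00 | $53.00 | $810.11
3 | $810.11 | $27.00 | $53.00 | $784.11
4 | $784.11 | $26.00 | $53.00 | $757.11
5 | $757.11 | $25.00 | $53.00 | $729.11
6 | $729.11 | $25.00 | $53.00 | $701.11
Total interest: $29.00 + $28.00 + $27.00 + $26.00 + $25.00 + $25.00 = $160.00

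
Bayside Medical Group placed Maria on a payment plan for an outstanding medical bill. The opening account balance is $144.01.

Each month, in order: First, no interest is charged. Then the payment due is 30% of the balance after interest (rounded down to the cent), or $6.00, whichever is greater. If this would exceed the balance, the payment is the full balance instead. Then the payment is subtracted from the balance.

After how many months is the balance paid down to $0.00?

9

Month 1: $144.01 − $43.20 → $100.81
Month 2: $100.81 − $30.24 → $70.57
Month 3: $70.57 − $21.17 → $49.40
Month 4: $49.40 − $14.82 → $34.58
Month 5: $34.58 − $10.37 → $24.21
Month 6: $24.21 − $7.26 → $16.95
Month 7: $16.95 − $6.00 → $10.95
Month 8: $10.95 − $6.00 → $4.95
Month 9: $4.95 − $4.95 → $0.00
Balance reaches $0.00 in month 9.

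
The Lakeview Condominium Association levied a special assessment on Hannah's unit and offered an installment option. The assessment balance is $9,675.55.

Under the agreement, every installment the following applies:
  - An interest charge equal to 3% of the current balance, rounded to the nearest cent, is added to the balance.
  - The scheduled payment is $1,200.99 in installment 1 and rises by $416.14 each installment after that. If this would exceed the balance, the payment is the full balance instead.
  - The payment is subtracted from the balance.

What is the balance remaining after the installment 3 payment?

$5,599.69

Installment 1: $9,675.55 +$290.27 interest = $9,965.82; pay $1,200.99 → $8,764.83
Installment 2: $8,764.83 +$262.94 interest = $9,027.77; pay $1,617.13 → $7,410.64
Installment 3: $7,410.64 +$222.32 interest = $7,632.96; pay $2,033.27 → $5,599.69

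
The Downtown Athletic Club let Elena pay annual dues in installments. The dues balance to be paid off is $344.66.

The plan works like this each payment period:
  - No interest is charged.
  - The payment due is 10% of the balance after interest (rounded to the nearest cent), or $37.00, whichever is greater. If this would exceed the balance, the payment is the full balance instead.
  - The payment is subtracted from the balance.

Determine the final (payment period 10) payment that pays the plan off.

Payment period 1: opening $344.66; payment $37.00; balance $307.66
Payment period 2: opening $307.66; payment $37.00; balance $270.66
Payment period 3: opening $270.66; payment $37.00; balance $233.66
Payment period 4: opening $233.66; payment $37.00; balance $196.66
Payment period 5: opening $196.66; payment $37.00; balance $159.66
Payment period 6: opening $159.66; payment $37.00; balance $122.66
Payment period 7: opening $122.66; payment $37.00; balance $85.66
Payment period 8: opening $85.66; payment $37.00; balance $48.66
Payment period 9: opening $48.66; payment $37.00; balance $11.66
Payment period 10: opening $11.66; payment $11.66; balance $0.00

$11.66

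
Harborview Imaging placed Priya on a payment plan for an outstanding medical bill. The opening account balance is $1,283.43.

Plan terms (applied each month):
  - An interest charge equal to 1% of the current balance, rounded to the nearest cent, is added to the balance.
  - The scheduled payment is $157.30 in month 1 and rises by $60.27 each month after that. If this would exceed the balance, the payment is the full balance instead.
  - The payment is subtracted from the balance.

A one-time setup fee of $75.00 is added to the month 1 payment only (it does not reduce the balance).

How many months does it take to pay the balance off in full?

Month 1: $1,283.43 +$12.83 interest = $1,296.26; pay $157.30 (+ $75.00 fee) → $1,138.96
Month 2: $1,138.96 +$11.39 interest = $1,150.35; pay $217.57 → $932.78
Month 3: $932.78 +$9.33 interest = $942.11; pay $277.84 → $664.27
Month 4: $664.27 +$6.64 interest = $670.91; pay $338.11 → $332.80
Month 5: $332.80 +$3.33 interest = $336.13; pay $336.13 → $0.00
Balance reaches $0.00 in month 5.

5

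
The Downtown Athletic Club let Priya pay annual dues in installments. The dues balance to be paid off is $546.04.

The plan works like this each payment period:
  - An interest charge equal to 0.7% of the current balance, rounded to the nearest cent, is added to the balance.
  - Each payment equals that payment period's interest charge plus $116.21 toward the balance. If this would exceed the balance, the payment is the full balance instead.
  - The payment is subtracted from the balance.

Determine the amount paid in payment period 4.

$117.59

Payment period 1: $546.04 +$3.82 interest = $549.86; pay $120.03 → $429.83
Payment period 2: $429.83 +$3.01 interest = $432.84; pay $119.22 → $313.62
Payment period 3: $313.62 +$2.20 interest = $315.82; pay $118.41 → $197.41
Payment period 4: $197.41 +$1.38 interest = $198.79; pay $117.59 → $81.20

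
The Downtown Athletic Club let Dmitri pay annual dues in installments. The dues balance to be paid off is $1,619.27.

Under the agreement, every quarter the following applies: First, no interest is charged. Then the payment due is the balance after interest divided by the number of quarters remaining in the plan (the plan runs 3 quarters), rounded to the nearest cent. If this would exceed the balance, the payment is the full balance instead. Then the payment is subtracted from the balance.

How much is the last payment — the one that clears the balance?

# | Opening | Payment | End bal
1 | $1,619.27 | $539.76 | $1,079.51
2 | $1,079.51 | $539.76 | $539.75
3 | $539.75 | $539.75 | $0.00

$539.75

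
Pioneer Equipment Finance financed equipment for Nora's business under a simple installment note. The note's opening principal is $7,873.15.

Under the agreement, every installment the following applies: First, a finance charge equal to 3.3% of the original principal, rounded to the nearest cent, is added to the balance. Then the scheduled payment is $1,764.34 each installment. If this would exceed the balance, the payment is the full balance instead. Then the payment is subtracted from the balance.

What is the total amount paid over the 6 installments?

$9,432.01

Installment 1: $7,873.15 +$259.81 interest = $8,132.96; pay $1,764.34 → $6,368.62
Installment 2: $6,368.62 +$259.81 interest = $6,628.43; pay $1,764.34 → $4,864.09
Installment 3: $4,864.09 +$259.81 interest = $5,123.90; pay $1,764.34 → $3,359.56
Installment 4: $3,359.56 +$259.81 interest = $3,619.37; pay $1,764.34 → $1,855.03
Installment 5: $1,855.03 +$259.81 interest = $2,114.84; pay $1,764.34 → $350.50
Installment 6: $350.50 +$259.81 interest = $610.31; pay $610.31 → $0.00
Total paid: $9,432.01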